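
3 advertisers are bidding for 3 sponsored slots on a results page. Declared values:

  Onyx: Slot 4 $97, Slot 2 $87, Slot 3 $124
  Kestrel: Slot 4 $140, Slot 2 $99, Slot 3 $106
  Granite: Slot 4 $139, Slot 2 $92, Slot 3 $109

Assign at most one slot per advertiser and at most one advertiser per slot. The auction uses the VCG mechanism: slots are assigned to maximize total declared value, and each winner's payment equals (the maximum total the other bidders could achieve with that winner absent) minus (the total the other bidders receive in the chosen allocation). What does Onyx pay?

Onyx pays $11.

Efficient allocation: Onyx→Slot 3 ($124), Kestrel→Slot 2 ($99), Granite→Slot 4 ($139); total welfare W = $362.
Onyx receives Slot 3 at value $124, so the others get W − 124 = $238.
Without Onyx: best allocation of the remaining 2 bidders over all 3 slots is Kestrel→Slot 4 ($140), Granite→Slot 3 ($109), total $249.
VCG payment = (others' best without Onyx) − (others' welfare with Onyx) = 249 − 238 = $11.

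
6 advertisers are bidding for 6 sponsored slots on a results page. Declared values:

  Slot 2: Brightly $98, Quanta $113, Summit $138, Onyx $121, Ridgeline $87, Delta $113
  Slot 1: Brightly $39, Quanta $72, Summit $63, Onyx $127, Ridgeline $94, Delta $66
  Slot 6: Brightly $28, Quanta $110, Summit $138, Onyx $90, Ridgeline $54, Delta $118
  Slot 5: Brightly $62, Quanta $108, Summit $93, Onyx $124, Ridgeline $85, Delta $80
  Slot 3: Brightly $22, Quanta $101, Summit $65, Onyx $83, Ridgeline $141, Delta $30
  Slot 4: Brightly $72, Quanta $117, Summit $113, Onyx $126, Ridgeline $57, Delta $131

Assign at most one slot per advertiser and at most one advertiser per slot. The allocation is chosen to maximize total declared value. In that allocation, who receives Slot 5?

Quanta receives Slot 5.

This is a one-to-one assignment (maximum-weight bipartite matching).
Optimal: Brightly→Slot 2 ($98), Quanta→Slot 5 ($108), Summit→Slot 6 ($138), Onyx→Slot 1 ($127), Ridgeline→Slot 3 ($141), Delta→Slot 4 ($131) — total 98+108+138+127+141+131 = $743.
Row-greedy (each advertiser in turn takes its best remaining slot) gives $701, worse by 42.
No other one-to-one assignment exceeds $743.
Quanta's own top slot is Slot 4 ($117), but forcing Quanta→Slot 4 and reassigning the rest optimally gives only $703 — worse by 40.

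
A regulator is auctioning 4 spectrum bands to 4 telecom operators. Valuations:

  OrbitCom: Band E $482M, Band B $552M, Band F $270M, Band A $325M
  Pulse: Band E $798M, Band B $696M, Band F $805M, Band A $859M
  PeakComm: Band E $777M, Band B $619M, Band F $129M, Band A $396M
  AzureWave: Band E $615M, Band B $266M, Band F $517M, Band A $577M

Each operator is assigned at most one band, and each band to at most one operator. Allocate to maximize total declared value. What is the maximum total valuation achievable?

This is the linear assignment problem.
Optimal: OrbitCom→Band B ($552M), Pulse→Band F ($805M), PeakComm→Band E ($777M), AzureWave→Band A ($577M) — total 552+805+777+577 = $2711M.
Column-greedy (each band in turn goes to its best remaining operator) gives $2259M, worse by 452.
Next-best assignment: OrbitCom→Band B, Pulse→Band A, PeakComm→Band E, AzureWave→Band F = $2705M.

Maximum total: $2711M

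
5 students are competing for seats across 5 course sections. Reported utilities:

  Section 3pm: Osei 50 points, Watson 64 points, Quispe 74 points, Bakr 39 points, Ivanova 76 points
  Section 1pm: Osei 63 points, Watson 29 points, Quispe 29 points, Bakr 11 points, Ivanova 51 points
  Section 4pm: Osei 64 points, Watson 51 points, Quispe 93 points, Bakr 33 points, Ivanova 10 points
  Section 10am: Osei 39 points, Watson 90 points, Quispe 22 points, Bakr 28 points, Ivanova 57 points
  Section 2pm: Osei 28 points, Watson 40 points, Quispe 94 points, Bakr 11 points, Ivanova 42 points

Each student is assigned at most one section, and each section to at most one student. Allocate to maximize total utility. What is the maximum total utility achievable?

Optimal: Osei→Section 1pm (63 points), Watson→Section 10am (90 points), Quispe→Section 2pm (94 points), Bakr→Section 4pm (33 points), Ivanova→Section 3pm (76 points) — total 63+90+94+33+76 = 356 points.
Next-best assignment: Osei→Section 4pm, Watson→Section 10am, Quispe→Section 2pm, Bakr→Section 3pm, Ivanova→Section 1pm = 338 points.
Every other assignment is strictly worse.

Maximum total: 356 points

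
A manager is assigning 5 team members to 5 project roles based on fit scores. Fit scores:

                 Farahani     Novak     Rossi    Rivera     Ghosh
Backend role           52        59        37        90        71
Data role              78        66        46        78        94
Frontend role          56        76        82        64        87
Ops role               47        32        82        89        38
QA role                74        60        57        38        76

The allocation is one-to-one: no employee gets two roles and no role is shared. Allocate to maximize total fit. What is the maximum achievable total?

Max total: 416 pts

Optimal: Farahani→QA role (74 pts), Novak→Frontend role (76 pts), Rossi→Ops role (82 pts), Rivera→Backend role (90 pts), Ghosh→Data role (94 pts) — total 74+76+82+90+94 = 416 pts.
Max-entry greedy (repeatedly take the single best remaining cell) gives 372 pts, worse by 44.
Checked against all permutations: 416 pts is optimal.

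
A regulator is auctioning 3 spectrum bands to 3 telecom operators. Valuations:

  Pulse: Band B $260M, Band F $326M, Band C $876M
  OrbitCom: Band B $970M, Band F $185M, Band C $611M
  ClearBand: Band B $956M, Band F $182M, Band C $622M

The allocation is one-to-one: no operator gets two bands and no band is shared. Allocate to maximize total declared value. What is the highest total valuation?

Optimal: Pulse→Band C ($876M), OrbitCom→Band B ($970M), ClearBand→Band F ($182M) — total 876+970+182 = $2028M.
Column-greedy (each band in turn goes to its best remaining operator) gives $1918M, worse by 110.
Next-best assignment: Pulse→Band C, OrbitCom→Band F, ClearBand→Band B = $2017M.
Swapping OrbitCom↔Pulse (OrbitCom→Band C $611M, Pulse→Band B $260M) loses 975.

Maximum total: $2028M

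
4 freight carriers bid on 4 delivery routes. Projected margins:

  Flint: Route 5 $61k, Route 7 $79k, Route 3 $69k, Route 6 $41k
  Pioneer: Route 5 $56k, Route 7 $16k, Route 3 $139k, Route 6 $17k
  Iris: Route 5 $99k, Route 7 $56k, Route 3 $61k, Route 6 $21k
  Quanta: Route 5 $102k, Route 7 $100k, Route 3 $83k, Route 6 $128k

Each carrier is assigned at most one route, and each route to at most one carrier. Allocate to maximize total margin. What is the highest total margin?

Treat this as an assignment problem: match each carrier to one route.
Optimal: Flint→Route 7 ($79k), Pioneer→Route 3 ($139k), Iris→Route 5 ($99k), Quanta→Route 6 ($128k) — total 79+139+99+128 = $445k.
Column-greedy (each route in turn goes to its best remaining carrier) gives $341k, worse by 104.
Next-best assignment: Flint→Route 5, Pioneer→Route 3, Iris→Route 7, Quanta→Route 6 = $384k.
Swapping Flint↔Quanta (Flint→Route 6 $41k, Quanta→Route 7 $100k) loses 66.

Max total: $445k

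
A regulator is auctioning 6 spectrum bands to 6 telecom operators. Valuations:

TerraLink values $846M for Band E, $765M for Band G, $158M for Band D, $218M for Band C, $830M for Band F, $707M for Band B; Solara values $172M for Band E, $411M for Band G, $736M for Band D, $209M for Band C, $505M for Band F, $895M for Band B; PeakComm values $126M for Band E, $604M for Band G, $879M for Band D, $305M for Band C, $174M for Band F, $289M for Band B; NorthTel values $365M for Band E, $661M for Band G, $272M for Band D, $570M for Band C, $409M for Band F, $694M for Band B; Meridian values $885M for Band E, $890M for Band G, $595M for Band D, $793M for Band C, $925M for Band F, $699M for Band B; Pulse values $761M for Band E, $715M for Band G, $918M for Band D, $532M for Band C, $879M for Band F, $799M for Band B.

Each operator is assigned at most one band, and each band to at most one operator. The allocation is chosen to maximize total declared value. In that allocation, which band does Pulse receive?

Pulse receives Band F.

Optimal: TerraLink→Band E ($846M), Solara→Band B ($895M), PeakComm→Band D ($879M), NorthTel→Band C ($570M), Meridian→Band G ($890M), Pulse→Band F ($879M) — total 846+895+879+570+890+879 = $4959M.
Swapping TerraLink↔Pulse (TerraLink→Band F $830M, Pulse→Band E $761M) loses 134.
Pulse's own top band is Band D ($918M), but forcing Pulse→Band D and reassigning the rest optimally gives only $4758M — worse by 201.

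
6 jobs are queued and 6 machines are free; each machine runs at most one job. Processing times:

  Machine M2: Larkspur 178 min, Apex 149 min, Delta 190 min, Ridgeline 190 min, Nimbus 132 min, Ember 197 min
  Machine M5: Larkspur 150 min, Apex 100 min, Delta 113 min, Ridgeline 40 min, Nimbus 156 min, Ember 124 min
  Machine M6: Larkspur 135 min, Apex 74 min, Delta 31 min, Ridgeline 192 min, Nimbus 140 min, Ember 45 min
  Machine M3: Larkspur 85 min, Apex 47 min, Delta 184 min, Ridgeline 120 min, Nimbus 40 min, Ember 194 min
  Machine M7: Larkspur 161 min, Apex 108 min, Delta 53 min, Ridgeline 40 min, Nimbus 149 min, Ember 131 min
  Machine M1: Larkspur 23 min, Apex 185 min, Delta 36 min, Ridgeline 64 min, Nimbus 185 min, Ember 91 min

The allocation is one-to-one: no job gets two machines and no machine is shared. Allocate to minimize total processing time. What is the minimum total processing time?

Min total: 340 min

Optimal: Larkspur→Machine M1 (23 min), Apex→Machine M3 (47 min), Delta→Machine M7 (53 min), Ridgeline→Machine M5 (40 min), Nimbus→Machine M2 (132 min), Ember→Machine M6 (45 min) — total 23+47+53+40+132+45 = 340 min.
Min-entry greedy (repeatedly take the single cheapest remaining cell) gives 439 min, worse by 99.
Next-best assignment: Larkspur→Machine M1, Apex→Machine M2, Delta→Machine M7, Ridgeline→Machine M5, Nimbus→Machine M3, Ember→Machine M6 = 350 min.
Swapping Ridgeline↔Larkspur (Ridgeline→Machine M1 64 min, Larkspur→Machine M5 150 min) adds 151.
No other one-to-one assignment undercuts 340 min.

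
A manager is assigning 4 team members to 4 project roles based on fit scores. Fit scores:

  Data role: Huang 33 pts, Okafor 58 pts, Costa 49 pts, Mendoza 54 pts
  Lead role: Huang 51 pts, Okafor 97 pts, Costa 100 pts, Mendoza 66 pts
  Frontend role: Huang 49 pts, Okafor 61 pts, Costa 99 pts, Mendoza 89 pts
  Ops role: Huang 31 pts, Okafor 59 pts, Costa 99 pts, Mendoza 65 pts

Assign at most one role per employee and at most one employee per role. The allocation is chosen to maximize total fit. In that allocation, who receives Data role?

Huang receives Data role.

Optimal: Huang→Data role (33 pts), Okafor→Lead role (97 pts), Costa→Ops role (99 pts), Mendoza→Frontend role (89 pts) — total 33+97+99+89 = 318 pts.
Max-entry greedy (repeatedly take the single best remaining cell) gives 281 pts, worse by 37.
No other one-to-one assignment exceeds 318 pts.
Huang's own top role is Lead role (51 pts), but forcing Huang→Lead role and reassigning the rest optimally gives only 297 pts — worse by 21.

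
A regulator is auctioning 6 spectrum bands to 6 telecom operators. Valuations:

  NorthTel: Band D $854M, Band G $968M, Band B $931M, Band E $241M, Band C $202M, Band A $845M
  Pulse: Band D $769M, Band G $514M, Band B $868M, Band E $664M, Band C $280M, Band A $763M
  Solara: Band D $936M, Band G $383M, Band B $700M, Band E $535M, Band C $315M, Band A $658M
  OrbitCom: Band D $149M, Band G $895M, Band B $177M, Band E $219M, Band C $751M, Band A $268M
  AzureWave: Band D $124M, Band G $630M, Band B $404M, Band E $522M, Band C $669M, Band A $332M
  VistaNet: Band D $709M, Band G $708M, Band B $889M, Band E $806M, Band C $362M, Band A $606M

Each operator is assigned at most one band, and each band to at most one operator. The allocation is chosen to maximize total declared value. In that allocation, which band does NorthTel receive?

NorthTel receives Band A.

Treat this as an assignment problem: match each operator to one band.
Optimal: NorthTel→Band A ($845M), Pulse→Band B ($868M), Solara→Band D ($936M), OrbitCom→Band G ($895M), AzureWave→Band C ($669M), VistaNet→Band E ($806M) — total 845+868+936+895+669+806 = $5019M.
Column-greedy (each band in turn goes to its best remaining operator) gives $4540M, worse by 479.
Next-best assignment: NorthTel→Band B, Pulse→Band A, Solara→Band D, OrbitCom→Band G, AzureWave→Band C, VistaNet→Band E = $5000M.
Every other assignment is strictly worse.
NorthTel's own top band is Band G ($968M), but forcing NorthTel→Band G and reassigning the rest optimally gives only $4829M — worse by 190.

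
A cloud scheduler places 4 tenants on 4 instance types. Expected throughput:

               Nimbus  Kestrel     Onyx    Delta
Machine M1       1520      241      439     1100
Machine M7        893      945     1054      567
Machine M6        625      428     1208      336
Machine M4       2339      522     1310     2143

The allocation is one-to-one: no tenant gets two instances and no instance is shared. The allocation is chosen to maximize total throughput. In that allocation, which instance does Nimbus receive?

Nimbus receives Machine M1.

Optimal: Nimbus→Machine M1 (1520 ops/s), Kestrel→Machine M7 (945 ops/s), Onyx→Machine M6 (1208 ops/s), Delta→Machine M4 (2143 ops/s) — total 1520+945+1208+2143 = 5816 ops/s.
Row-greedy (each tenant in turn takes its best remaining instance) gives 5592 ops/s, worse by 224.
Every other assignment is strictly worse.
Nimbus's own top instance is Machine M4 (2339 ops/s), but forcing Nimbus→Machine M4 and reassigning the rest optimally gives only 5592 ops/s — worse by 224.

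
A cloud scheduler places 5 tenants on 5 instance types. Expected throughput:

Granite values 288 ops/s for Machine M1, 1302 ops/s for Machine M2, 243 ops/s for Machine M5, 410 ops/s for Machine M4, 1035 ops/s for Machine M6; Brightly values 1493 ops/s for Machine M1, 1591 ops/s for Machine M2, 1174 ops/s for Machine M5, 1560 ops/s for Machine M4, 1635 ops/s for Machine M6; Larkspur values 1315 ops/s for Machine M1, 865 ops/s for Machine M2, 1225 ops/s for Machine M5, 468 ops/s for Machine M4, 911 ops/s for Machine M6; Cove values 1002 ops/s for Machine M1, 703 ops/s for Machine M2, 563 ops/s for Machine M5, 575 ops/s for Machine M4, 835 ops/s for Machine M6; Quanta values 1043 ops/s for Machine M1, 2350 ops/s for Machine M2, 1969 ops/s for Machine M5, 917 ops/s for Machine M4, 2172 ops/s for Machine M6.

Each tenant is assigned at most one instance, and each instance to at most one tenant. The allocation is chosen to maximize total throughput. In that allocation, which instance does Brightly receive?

Optimal: Granite→Machine M2 (1302 ops/s), Brightly→Machine M4 (1560 ops/s), Larkspur→Machine M5 (1225 ops/s), Cove→Machine M1 (1002 ops/s), Quanta→Machine M6 (2172 ops/s) — total 1302+1560+1225+1002+2172 = 7261 ops/s.
Column-greedy (each instance in turn goes to its best remaining tenant) gives 6678 ops/s, worse by 583.
Next-best assignment: Granite→Machine M6, Brightly→Machine M4, Larkspur→Machine M5, Cove→Machine M1, Quanta→Machine M2 = 7172 ops/s.
Brightly's own top instance is Machine M6 (1635 ops/s), but forcing Brightly→Machine M6 and reassigning the rest optimally gives only 6796 ops/s — worse by 465.

Brightly receives Machine M4.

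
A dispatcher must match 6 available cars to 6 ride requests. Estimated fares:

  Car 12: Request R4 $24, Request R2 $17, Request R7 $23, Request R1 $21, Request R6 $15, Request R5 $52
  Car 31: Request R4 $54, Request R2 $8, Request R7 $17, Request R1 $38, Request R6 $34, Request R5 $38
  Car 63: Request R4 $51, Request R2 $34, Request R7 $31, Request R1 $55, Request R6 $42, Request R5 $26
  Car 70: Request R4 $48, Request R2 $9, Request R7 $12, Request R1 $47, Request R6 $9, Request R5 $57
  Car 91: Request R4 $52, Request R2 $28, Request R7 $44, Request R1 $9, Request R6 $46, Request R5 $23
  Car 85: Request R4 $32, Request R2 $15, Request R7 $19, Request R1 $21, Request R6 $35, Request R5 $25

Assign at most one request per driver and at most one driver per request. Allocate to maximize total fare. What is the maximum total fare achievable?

Maximum total: $266

Optimal: Car 12→Request R5 ($52), Car 31→Request R4 ($54), Car 63→Request R2 ($34), Car 70→Request R1 ($47), Car 91→Request R7 ($44), Car 85→Request R6 ($35) — total 52+54+34+47+44+35 = $266.
Max-entry greedy (repeatedly take the single best remaining cell) gives $250, worse by 16.
Swapping Car 31↔Car 12 (Car 31→Request R5 $38, Car 12→Request R4 $24) loses 44.
No other one-to-one assignment exceeds $266.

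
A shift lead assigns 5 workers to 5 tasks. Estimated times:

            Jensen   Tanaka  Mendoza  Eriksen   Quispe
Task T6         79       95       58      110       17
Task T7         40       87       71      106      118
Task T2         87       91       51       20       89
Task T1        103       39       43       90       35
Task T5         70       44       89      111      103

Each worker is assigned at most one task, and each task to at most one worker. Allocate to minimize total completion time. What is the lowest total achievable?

Min total: 164 min

This is the linear assignment problem.
Optimal: Jensen→Task T7 (40 min), Tanaka→Task T5 (44 min), Mendoza→Task T1 (43 min), Eriksen→Task T2 (20 min), Quispe→Task T6 (17 min) — total 40+44+43+20+17 = 164 min.
Every other assignment is strictly worse.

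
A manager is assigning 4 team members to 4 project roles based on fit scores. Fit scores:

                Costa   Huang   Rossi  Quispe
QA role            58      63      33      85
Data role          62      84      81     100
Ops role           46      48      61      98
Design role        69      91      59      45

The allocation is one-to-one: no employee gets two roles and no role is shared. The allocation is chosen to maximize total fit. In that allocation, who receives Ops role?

This is a one-to-one assignment (maximum-weight bipartite matching).
Optimal: Costa→QA role (58 pts), Huang→Design role (91 pts), Rossi→Data role (81 pts), Quispe→Ops role (98 pts) — total 58+91+81+98 = 328 pts.
Column-greedy (each role in turn goes to its best remaining employee) gives 299 pts, worse by 29.
Quispe's own top role is Data role (100 pts), but forcing Quispe→Data role and reassigning the rest optimally gives only 310 pts — worse by 18.

Quispe receives Ops role.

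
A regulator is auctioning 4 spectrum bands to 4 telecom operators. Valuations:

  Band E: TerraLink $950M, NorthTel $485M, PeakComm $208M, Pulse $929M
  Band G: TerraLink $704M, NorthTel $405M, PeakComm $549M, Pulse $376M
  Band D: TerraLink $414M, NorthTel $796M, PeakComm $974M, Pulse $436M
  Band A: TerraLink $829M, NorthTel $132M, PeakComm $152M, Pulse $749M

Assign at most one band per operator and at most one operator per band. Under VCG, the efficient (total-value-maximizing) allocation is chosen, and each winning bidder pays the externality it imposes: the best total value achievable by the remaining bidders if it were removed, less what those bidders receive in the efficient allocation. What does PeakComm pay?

PeakComm pays $391M.

Efficient allocation: TerraLink→Band A ($829M), NorthTel→Band G ($405M), PeakComm→Band D ($974M), Pulse→Band E ($929M); total welfare W = $3137M.
PeakComm receives Band D at value $974M, so the others get W − 974 = $2163M.
Without PeakComm: best allocation of the remaining 3 bidders over all 4 bands is TerraLink→Band A ($829M), NorthTel→Band D ($796M), Pulse→Band E ($929M), total $2554M.
VCG payment = (others' best without PeakComm) − (others' welfare with PeakComm) = 2554 − 2163 = $391M.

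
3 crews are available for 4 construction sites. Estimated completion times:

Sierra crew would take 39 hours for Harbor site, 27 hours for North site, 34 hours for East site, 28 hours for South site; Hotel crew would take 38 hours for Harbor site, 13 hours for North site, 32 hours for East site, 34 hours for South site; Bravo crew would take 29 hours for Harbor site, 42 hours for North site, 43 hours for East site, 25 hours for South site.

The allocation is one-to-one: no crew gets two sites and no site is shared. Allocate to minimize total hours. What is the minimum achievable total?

Optimal: Sierra crew→South site (28 hours), Hotel crew→North site (13 hours), Bravo crew→Harbor site (29 hours) — total 28+13+29 = 70 hours.
Row-greedy (each crew in turn takes its cheapest remaining site) gives 84 hours, worse by 14.
Next-best assignment: Sierra crew→East site, Hotel crew→North site, Bravo crew→South site = 72 hours.
Swapping Bravo crew↔Sierra crew (Bravo crew→South site 25 hours, Sierra crew→Harbor site 39 hours) adds 7.
Checked against all permutations: 70 hours is optimal.

Min total: 70 hours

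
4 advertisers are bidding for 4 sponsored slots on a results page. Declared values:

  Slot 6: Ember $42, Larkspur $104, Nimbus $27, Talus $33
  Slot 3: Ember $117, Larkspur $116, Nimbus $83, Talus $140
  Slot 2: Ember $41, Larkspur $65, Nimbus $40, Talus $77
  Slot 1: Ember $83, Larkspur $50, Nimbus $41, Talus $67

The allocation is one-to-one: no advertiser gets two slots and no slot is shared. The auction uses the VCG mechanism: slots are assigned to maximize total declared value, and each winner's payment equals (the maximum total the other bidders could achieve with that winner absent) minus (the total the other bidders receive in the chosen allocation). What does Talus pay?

Efficient allocation: Ember→Slot 1 ($83), Larkspur→Slot 6 ($104), Nimbus→Slot 2 ($40), Talus→Slot 3 ($140); total welfare W = $367.
Talus receives Slot 3 at value $140, so the others get W − 140 = $227.
Without Talus: best allocation of the remaining 3 bidders over all 4 slots is Ember→Slot 1 ($83), Larkspur→Slot 6 ($104), Nimbus→Slot 3 ($83), total $270.
VCG payment = (others' best without Talus) − (others' welfare with Talus) = 270 − 227 = $43.

Talus pays $43.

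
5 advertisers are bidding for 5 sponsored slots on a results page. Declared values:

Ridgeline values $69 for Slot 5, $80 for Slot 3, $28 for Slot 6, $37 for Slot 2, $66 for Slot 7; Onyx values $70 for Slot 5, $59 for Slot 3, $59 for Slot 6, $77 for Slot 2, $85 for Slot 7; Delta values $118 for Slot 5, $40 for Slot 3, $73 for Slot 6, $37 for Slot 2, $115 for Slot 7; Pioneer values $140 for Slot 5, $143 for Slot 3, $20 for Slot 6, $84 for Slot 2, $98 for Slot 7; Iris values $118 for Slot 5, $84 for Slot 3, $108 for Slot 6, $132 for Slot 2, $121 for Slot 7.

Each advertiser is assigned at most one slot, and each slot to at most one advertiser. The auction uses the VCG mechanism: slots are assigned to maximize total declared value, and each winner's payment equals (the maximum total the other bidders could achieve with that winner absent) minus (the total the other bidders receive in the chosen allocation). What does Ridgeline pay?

Ridgeline pays $32.

Efficient allocation: Ridgeline→Slot 3 ($80), Onyx→Slot 6 ($59), Delta→Slot 7 ($115), Pioneer→Slot 5 ($140), Iris→Slot 2 ($132); total welfare W = $526.
Ridgeline receives Slot 3 at value $80, so the others get W − 80 = $446.
Without Ridgeline: best allocation of the remaining 4 bidders over all 5 slots is Onyx→Slot 7 ($85), Delta→Slot 5 ($118), Pioneer→Slot 3 ($143), Iris→Slot 2 ($132), total $478.
VCG payment = (others' best without Ridgeline) − (others' welfare with Ridgeline) = 478 − 446 = $32.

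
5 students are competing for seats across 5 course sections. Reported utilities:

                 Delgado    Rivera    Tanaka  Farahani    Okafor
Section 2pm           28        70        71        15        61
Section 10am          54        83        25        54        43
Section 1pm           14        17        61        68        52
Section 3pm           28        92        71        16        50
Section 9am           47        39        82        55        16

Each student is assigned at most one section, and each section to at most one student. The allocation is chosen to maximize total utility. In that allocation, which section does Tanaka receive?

Optimal: Delgado→Section 10am (54 points), Rivera→Section 3pm (92 points), Tanaka→Section 9am (82 points), Farahani→Section 1pm (68 points), Okafor→Section 2pm (61 points) — total 54+92+82+68+61 = 357 points.
Column-greedy (each section in turn goes to its best remaining student) gives 319 points, worse by 38.
Swapping Farahani↔Okafor (Farahani→Section 2pm 15 points, Okafor→Section 1pm 52 points) loses 62.
Checked against all permutations: 357 points is optimal.

Tanaka receives Section 9am.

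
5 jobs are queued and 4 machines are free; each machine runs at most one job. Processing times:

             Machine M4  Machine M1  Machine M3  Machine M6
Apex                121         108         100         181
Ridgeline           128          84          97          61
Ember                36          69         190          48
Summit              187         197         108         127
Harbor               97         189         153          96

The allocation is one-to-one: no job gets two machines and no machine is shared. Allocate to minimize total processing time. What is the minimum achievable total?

Treat this as an assignment problem: match each job to one machine.
Optimal: Ember→Machine M4 (36 min), Apex→Machine M1 (108 min), Summit→Machine M3 (108 min), Ridgeline→Machine M6 (61 min) — total 36+108+108+61 = 313 min.
Column-greedy (each machine in turn goes to its cheapest remaining job) gives 316 min, worse by 3.
Next-best assignment: Ember→Machine M4, Ridgeline→Machine M1, Apex→Machine M3, Harbor→Machine M6 = 316 min.
Swapping Ember↔Ridgeline (Ember→Machine M6 48 min, Ridgeline→Machine M4 128 min) adds 79.

Min total: 313 min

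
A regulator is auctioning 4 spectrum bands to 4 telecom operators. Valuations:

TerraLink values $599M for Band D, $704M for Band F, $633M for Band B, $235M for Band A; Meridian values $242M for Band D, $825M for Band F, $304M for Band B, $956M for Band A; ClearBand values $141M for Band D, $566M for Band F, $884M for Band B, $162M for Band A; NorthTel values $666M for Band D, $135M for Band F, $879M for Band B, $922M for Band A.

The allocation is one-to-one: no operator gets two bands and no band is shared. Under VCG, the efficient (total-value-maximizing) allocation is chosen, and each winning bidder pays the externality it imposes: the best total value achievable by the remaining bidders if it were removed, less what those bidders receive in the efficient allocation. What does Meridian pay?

Meridian pays $105M.

Efficient allocation: TerraLink→Band D ($599M), Meridian→Band F ($825M), ClearBand→Band B ($884M), NorthTel→Band A ($922M); total welfare W = $3230M.
Meridian receives Band F at value $825M, so the others get W − 825 = $2405M.
Without Meridian: best allocation of the remaining 3 bidders over all 4 bands is TerraLink→Band F ($704M), ClearBand→Band B ($884M), NorthTel→Band A ($922M), total $2510M.
VCG payment = (others' best without Meridian) − (others' welfare with Meridian) = 2510 − 2405 = $105M.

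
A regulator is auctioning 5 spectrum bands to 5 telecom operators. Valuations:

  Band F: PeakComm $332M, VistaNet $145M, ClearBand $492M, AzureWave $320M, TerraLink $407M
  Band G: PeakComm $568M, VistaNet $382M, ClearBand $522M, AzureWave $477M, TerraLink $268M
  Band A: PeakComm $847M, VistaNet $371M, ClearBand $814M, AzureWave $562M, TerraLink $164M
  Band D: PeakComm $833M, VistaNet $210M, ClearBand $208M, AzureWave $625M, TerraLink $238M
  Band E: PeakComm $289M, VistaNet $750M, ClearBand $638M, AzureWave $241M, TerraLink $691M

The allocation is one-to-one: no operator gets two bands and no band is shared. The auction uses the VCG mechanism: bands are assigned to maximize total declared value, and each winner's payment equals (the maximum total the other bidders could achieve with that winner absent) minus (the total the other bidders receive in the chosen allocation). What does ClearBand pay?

Efficient allocation: PeakComm→Band D ($833M), VistaNet→Band E ($750M), ClearBand→Band A ($814M), AzureWave→Band G ($477M), TerraLink→Band F ($407M); total welfare W = $3281M.
ClearBand receives Band A at value $814M, so the others get W − 814 = $2467M.
Without ClearBand: best allocation of the remaining 4 bidders over all 5 bands is PeakComm→Band A ($847M), VistaNet→Band E ($750M), AzureWave→Band D ($625M), TerraLink→Band F ($407M), total $2629M.
VCG payment = (others' best without ClearBand) − (others' welfare with ClearBand) = 2629 − 2467 = $162M.

ClearBand pays $162M.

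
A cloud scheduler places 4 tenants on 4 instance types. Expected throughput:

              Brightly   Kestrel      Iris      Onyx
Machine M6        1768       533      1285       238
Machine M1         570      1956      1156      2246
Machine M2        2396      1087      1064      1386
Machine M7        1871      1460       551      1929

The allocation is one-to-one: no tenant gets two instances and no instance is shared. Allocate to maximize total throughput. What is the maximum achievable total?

Treat this as an assignment problem: match each tenant to one instance.
Optimal: Brightly→Machine M2 (2396 ops/s), Kestrel→Machine M1 (1956 ops/s), Iris→Machine M6 (1285 ops/s), Onyx→Machine M7 (1929 ops/s) — total 2396+1956+1285+1929 = 7566 ops/s.
Max-entry greedy (repeatedly take the single best remaining cell) gives 7387 ops/s, worse by 179.

Maximum total: 7566 ops/s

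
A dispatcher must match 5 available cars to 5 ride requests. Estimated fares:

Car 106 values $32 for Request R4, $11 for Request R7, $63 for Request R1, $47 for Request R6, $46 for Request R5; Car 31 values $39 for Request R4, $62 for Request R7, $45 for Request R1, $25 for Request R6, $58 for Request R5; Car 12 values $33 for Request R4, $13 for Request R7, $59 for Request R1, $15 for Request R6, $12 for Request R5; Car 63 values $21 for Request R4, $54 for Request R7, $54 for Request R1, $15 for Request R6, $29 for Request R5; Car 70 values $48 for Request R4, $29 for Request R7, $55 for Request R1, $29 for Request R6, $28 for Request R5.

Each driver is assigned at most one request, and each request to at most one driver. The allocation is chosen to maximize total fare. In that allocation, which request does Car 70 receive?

Optimal: Car 106→Request R6 ($47), Car 31→Request R5 ($58), Car 12→Request R1 ($59), Car 63→Request R7 ($54), Car 70→Request R4 ($48) — total 47+58+59+54+48 = $266.
Row-greedy (each driver in turn takes its best remaining request) gives $216, worse by 50.
Swapping Car 106↔Car 63 (Car 106→Request R7 $11, Car 63→Request R6 $15) loses 75.
Checked against all permutations: $266 is optimal.
Car 70's own top request is Request R1 ($55), but forcing Car 70→Request R1 and reassigning the rest optimally gives only $247 — worse by 19.

Car 70 receives Request R4.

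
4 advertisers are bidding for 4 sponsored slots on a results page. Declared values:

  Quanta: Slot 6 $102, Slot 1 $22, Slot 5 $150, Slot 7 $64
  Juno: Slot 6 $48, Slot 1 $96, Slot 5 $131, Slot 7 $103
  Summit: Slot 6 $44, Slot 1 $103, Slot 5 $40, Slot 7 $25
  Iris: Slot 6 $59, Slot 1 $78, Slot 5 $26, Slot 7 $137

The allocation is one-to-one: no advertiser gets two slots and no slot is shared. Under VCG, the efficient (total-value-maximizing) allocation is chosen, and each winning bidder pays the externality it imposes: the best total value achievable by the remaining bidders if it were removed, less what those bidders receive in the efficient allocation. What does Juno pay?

Efficient allocation: Quanta→Slot 6 ($102), Juno→Slot 5 ($131), Summit→Slot 1 ($103), Iris→Slot 7 ($137); total welfare W = $473.
Juno receives Slot 5 at value $131, so the others get W − 131 = $342.
Without Juno: best allocation of the remaining 3 bidders over all 4 slots is Quanta→Slot 5 ($150), Summit→Slot 1 ($103), Iris→Slot 7 ($137), total $390.
VCG payment = (others' best without Juno) − (others' welfare with Juno) = 390 − 342 = $48.

Juno pays $48.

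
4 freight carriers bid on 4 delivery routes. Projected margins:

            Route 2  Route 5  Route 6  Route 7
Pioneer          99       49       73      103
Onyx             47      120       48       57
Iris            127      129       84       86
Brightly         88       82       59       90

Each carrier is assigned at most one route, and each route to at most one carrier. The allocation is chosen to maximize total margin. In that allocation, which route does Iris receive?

Iris receives Route 2.

This is a one-to-one assignment (maximum-weight bipartite matching).
Optimal: Pioneer→Route 6 ($73k), Onyx→Route 5 ($120k), Iris→Route 2 ($127k), Brightly→Route 7 ($90k) — total 73+120+127+90 = $410k.
Row-greedy (each carrier in turn takes its best remaining route) gives $409k, worse by 1.
Swapping Onyx↔Brightly (Onyx→Route 7 $57k, Brightly→Route 5 $82k) loses 71.
Checked against all permutations: $410k is optimal.
Iris's own top route is Route 5 ($129k), but forcing Iris→Route 5 and reassigning the rest optimally gives only $368k — worse by 42.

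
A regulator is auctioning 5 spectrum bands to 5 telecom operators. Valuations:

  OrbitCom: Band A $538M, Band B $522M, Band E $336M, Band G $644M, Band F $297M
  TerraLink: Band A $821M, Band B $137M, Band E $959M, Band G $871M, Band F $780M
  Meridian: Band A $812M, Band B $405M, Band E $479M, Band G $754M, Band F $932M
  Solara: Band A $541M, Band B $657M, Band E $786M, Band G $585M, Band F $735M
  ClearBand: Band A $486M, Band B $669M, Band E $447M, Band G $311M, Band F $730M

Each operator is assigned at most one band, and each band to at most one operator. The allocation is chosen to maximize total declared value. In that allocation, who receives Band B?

This is the linear assignment problem.
Optimal: OrbitCom→Band G ($644M), TerraLink→Band A ($821M), Meridian→Band F ($932M), Solara→Band E ($786M), ClearBand→Band B ($669M) — total 644+821+932+786+669 = $3852M.
Max-entry greedy (repeatedly take the single best remaining cell) gives $3745M, worse by 107.
Next-best assignment: OrbitCom→Band G, TerraLink→Band E, Meridian→Band A, Solara→Band F, ClearBand→Band B = $3819M.
ClearBand's own top band is Band F ($730M), but forcing ClearBand→Band F and reassigning the rest optimally gives only $3802M — worse by 50.

ClearBand receives Band B.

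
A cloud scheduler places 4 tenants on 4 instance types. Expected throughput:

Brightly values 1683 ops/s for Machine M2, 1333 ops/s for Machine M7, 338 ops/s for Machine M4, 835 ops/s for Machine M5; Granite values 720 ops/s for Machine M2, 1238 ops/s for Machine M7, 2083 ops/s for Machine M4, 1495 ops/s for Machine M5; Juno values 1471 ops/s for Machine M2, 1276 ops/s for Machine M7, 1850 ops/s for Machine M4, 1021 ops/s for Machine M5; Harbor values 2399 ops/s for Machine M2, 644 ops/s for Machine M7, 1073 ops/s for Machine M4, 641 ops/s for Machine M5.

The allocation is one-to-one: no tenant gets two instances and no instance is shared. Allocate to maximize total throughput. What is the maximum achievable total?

Max total: 7077 ops/s

Optimal: Brightly→Machine M7 (1333 ops/s), Granite→Machine M5 (1495 ops/s), Juno→Machine M4 (1850 ops/s), Harbor→Machine M2 (2399 ops/s) — total 1333+1495+1850+2399 = 7077 ops/s.
Column-greedy (each instance in turn goes to its best remaining tenant) gives 6836 ops/s, worse by 241.
Checked against all permutations: 7077 ops/s is optimal.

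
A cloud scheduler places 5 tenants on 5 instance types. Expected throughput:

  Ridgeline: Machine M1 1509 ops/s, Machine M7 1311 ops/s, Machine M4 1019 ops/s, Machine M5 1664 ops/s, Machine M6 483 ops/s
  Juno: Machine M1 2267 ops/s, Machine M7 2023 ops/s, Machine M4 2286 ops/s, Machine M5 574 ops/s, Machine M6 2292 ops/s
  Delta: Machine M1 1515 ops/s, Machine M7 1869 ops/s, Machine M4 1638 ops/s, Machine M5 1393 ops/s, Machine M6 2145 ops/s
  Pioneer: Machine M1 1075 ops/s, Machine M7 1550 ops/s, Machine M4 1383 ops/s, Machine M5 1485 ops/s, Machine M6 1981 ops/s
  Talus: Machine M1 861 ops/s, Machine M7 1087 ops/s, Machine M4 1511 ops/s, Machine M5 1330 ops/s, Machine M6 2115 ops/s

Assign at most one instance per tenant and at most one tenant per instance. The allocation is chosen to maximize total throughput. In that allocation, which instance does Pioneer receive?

Pioneer receives Machine M4.

Treat this as an assignment problem: match each tenant to one instance.
Optimal: Ridgeline→Machine M5 (1664 ops/s), Juno→Machine M1 (2267 ops/s), Delta→Machine M7 (1869 ops/s), Pioneer→Machine M4 (1383 ops/s), Talus→Machine M6 (2115 ops/s) — total 1664+2267+1869+1383+2115 = 9298 ops/s.
Row-greedy (each tenant in turn takes its best remaining instance) gives 8069 ops/s, worse by 1229.
Next-best assignment: Ridgeline→Machine M5, Juno→Machine M1, Delta→Machine M7, Pioneer→Machine M6, Talus→Machine M4 = 9292 ops/s.
Pioneer's own top instance is Machine M6 (1981 ops/s), but forcing Pioneer→Machine M6 and reassigning the rest optimally gives only 9292 ops/s — worse by 6.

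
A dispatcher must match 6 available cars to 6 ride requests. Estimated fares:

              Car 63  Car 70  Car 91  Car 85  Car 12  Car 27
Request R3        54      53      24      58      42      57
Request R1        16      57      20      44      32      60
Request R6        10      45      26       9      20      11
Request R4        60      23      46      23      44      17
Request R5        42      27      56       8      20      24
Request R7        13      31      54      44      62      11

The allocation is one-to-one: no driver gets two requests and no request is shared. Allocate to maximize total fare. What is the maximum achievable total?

Maximum total: $341

Treat this as an assignment problem: match each driver to one request.
Optimal: Car 63→Request R4 ($60), Car 70→Request R6 ($45), Car 91→Request R5 ($56), Car 85→Request R3 ($58), Car 12→Request R7 ($62), Car 27→Request R1 ($60) — total 60+45+56+58+62+60 = $341.
Row-greedy (each driver in turn takes its best remaining request) gives $304, worse by 37.
Next-best assignment: Car 63→Request R4, Car 70→Request R6, Car 91→Request R5, Car 85→Request R1, Car 12→Request R7, Car 27→Request R3 = $324.
Swapping Car 12↔Car 91 (Car 12→Request R5 $20, Car 91→Request R7 $54) loses 44.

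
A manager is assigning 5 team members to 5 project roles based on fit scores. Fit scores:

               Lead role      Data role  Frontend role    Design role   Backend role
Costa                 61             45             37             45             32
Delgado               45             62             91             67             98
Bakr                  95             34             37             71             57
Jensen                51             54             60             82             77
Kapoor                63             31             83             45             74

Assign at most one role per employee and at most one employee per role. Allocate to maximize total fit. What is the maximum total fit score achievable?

Treat this as an assignment problem: match each employee to one role.
Optimal: Costa→Data role (45 pts), Delgado→Backend role (98 pts), Bakr→Lead role (95 pts), Jensen→Design role (82 pts), Kapoor→Frontend role (83 pts) — total 45+98+95+82+83 = 403 pts.
Row-greedy (each employee in turn takes its best remaining role) gives 321 pts, worse by 82.
Swapping Delgado↔Bakr (Delgado→Lead role 45 pts, Bakr→Backend role 57 pts) loses 91.
No other one-to-one assignment exceeds 403 pts.

Max total: 403 pts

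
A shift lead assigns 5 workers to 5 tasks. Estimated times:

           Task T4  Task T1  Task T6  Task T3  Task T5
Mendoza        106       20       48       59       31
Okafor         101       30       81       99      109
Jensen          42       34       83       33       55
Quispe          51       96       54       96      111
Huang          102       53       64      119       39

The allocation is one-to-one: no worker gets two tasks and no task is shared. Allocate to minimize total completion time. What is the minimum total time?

Treat this as an assignment problem: match each worker to one task.
Optimal: Mendoza→Task T6 (48 min), Okafor→Task T1 (30 min), Jensen→Task T3 (33 min), Quispe→Task T4 (51 min), Huang→Task T5 (39 min) — total 48+30+33+51+39 = 201 min.
Row-greedy (each worker in turn takes its cheapest remaining task) gives 224 min, worse by 23.
Next-best assignment: Mendoza→Task T5, Okafor→Task T1, Jensen→Task T3, Quispe→Task T4, Huang→Task T6 = 209 min.
Checked against all permutations: 201 min is optimal.

Minimum total: 201 min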